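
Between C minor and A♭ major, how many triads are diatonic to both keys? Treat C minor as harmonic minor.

3

Diatonic triads of C minor (harmonic minor): Cm (i), Ddim (ii°), E♭aug (III+), Fm (iv), G (V), A♭ (VI), Bdim (vii°).
Diatonic triads of A♭ major: A♭ (I), B♭m (ii), Cm (iii), D♭ (IV), E♭ (V), Fm (vi), Gdim (vii°).
Matching root and quality in both lists: Cm, Fm, A♭.
That gives 3 common triads.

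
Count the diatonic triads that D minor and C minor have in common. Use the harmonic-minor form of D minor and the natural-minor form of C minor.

Diatonic triads of D minor (harmonic minor): Dm (i), Edim (ii°), Faug (III+), Gm (iv), A (V), B♭ (VI), C♯dim (vii°).
Diatonic triads of C minor (natural minor): Cm (i), Ddim (ii°), E♭ (III), Fm (iv), Gm (v), A♭ (VI), B♭ (VII).
Matching root and quality in both lists: Gm, B♭.
That gives 2 common triads.

2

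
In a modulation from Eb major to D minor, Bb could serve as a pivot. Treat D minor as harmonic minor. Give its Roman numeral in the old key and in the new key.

V in Eb major; VI in D minor

The scale of Eb major is Eb F G Ab Bb C D; Bb is degree 5, and the triad built there (Bb-D-F) is major, so it is V.
The scale of D minor (harmonic minor) is D E F G A Bb C#; Bb is degree 6, and the triad built there (Bb-D-F) is major, so it is VI.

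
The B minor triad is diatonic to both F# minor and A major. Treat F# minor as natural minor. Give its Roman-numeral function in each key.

iv in F# minor; ii in A major

The scale of F# minor (natural minor) is F# G# A B C# D E; B is degree 4, and the triad built there (B-D-F#) is minor, so it is iv.
The scale of A major is A B C# D E F# G#; B is degree 2, and the triad built there (B-D-F#) is minor, so it is ii.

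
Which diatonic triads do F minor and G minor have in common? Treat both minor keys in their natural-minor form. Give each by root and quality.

Cm, Eb

Triads in F minor (natural minor): Fm (i), Gdim (ii°), Ab (III), Bbm (iv), Cm (v), Db (VI), Eb (VII).
Triads in G minor (natural minor): Gm (i), Adim (ii°), Bb (III), Cm (iv), Dm (v), Eb (VI), F (VII).
Shared triads with their functions: Cm (v in F minor, iv in G minor); Eb (VII in F minor, VI in G minor).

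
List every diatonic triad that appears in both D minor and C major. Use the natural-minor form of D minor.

Dm, F, Am, C

Triads in D minor (natural minor): D minor (i), E diminished (ii°), F major (III), G minor (iv), A minor (v), Bb major (VI), C major (VII).
Triads in C major: C major (I), D minor (ii), E minor (iii), F major (IV), G major (V), A minor (vi), B diminished (vii°).
Shared triads with their functions: D minor (i in D minor, ii in C major); F major (III in D minor, IV in C major); A minor (v in D minor, vi in C major); C major (VII in D minor, I in C major).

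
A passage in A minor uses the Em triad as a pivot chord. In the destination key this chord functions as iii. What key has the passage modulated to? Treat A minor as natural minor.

C major

The numeral iii denotes a minor triad on scale degree 3. With E on degree 3, the tonic of the new key is C.
Degree 3 carries a minor triad in major keys, so the destination is C major.
Check: the diatonic triads of C major are C (I), Dm (ii), Em (iii), F (IV), G (V), Am (vi), Bdim (vii°) — Em is indeed iii.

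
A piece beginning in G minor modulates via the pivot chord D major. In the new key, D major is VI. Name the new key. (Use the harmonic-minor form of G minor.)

F♯ minor

The numeral VI denotes a major triad on scale degree 6. With D on degree 6, the tonic of the new key is F♯.
Degree 6 carries a major triad in minor keys, so the destination is F♯ minor.
Check: the diatonic triads of F♯ minor (natural minor) are F♯m (i), G♯dim (ii°), A (III), Bm (iv), C♯m (v), D (VI), E (VII) — D major is indeed VI.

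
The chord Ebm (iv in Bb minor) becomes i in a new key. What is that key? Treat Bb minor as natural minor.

Eb minor

The numeral i denotes a minor triad on scale degree 1. With Eb on degree 1, the tonic of the new key is Eb.
Degree 1 carries a minor triad in minor keys, so the destination is Eb minor.
Check: the diatonic triads of Eb minor (natural minor) are Ebm (i), Fdim (ii°), Gb (III), Abm (iv), Bbm (v), Cb (VI), Db (VII) — Ebm is indeed i.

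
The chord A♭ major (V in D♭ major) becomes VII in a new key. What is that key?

The numeral VII denotes a major triad on scale degree 7. With A♭ on degree 7, the tonic of the new key is B♭.
Degree 7 carries a major triad in natural-minor keys, so the destination is B♭ minor.
Check: the diatonic triads of B♭ minor (natural minor) are B♭m (i), Cdim (ii°), D♭ (III), E♭m (iv), Fm (v), G♭ (VI), A♭ (VII) — A♭ major is indeed VII.

B♭ minor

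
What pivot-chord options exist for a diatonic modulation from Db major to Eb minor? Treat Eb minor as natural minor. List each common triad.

Db, Ebm, Gb, Bbm

Triads in Db major: Db major (I), Eb minor (ii), F minor (iii), Gb major (IV), Ab major (V), Bb minor (vi), C diminished (vii°).
Triads in Eb minor (natural minor): Eb minor (i), F diminished (ii°), Gb major (III), Ab minor (iv), Bb minor (v), Cb major (VI), Db major (VII).
Shared triads with their functions: Db major (I in Db major, VII in Eb minor); Eb minor (ii in Db major, i in Eb minor); Gb major (IV in Db major, III in Eb minor); Bb minor (vi in Db major, v in Eb minor).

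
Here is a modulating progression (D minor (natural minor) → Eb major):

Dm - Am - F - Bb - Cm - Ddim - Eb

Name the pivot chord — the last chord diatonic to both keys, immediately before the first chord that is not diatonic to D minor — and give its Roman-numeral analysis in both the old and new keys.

Chords diatonic to D minor: Dm, Edim, F, Gm, Am, Bb, C.
Reading the progression, the first chord not in that set is Cm, so the modulation leaves D minor there.
The chord immediately before Cm is Bb, which is diatonic to both keys: VI in D minor and V in Eb major.

Bb — VI in D minor, V in Eb major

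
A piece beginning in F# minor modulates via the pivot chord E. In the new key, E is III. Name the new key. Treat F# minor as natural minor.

The numeral III denotes a major triad on scale degree 3. With E on degree 3, the tonic of the new key is C#.
Degree 3 carries a major triad in natural-minor keys, so the destination is C# minor.
Check: the diatonic triads of C# minor (natural minor) are C#m (i), D#dim (ii°), E (III), F#m (iv), G#m (v), A (VI), B (VII) — E is indeed III.

C# minor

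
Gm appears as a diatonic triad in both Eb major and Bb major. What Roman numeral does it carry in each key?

The scale of Eb major is Eb F G Ab Bb C D; G is degree 3, and the triad built there (G-Bb-D) is minor, so it is iii.
The scale of Bb major is Bb C D Eb F G A; G is degree 6, and the triad built there (G-Bb-D) is minor, so it is vi.

iii in Eb major; vi in Bb major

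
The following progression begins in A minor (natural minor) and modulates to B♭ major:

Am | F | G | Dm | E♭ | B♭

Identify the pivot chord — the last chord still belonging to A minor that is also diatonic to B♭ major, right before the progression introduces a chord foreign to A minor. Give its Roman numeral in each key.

Chords diatonic to A minor: Am, Bdim, C, Dm, Em, F, G.
Reading the progression, the first chord not in that set is E♭, so the modulation leaves A minor there.
The chord immediately before E♭ is Dm, which is diatonic to both keys: iv in A minor and iii in B♭ major.

Dm — iv in A minor, iii in B♭ major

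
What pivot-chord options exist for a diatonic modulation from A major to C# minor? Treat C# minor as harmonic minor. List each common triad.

A, C#m, F#m

Triads in A major: A (I), Bm (ii), C#m (iii), D (IV), E (V), F#m (vi), G#dim (vii°).
Triads in C# minor (harmonic minor): C#m (i), D#dim (ii°), Eaug (III+), F#m (iv), G# (V), A (VI), B#dim (vii°).
Shared triads with their functions: A (I in A major, VI in C# minor); C#m (iii in A major, i in C# minor); F#m (vi in A major, iv in C# minor).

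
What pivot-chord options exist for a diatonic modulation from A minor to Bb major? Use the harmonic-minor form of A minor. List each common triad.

Dm, F

Triads in A minor (harmonic minor): A minor (i), B diminished (ii°), C augmented (III+), D minor (iv), E major (V), F major (VI), G# diminished (vii°).
Triads in Bb major: Bb major (I), C minor (ii), D minor (iii), Eb major (IV), F major (V), G minor (vi), A diminished (vii°).
Shared triads with their functions: D minor (iv in A minor, iii in Bb major); F major (VI in A minor, V in Bb major).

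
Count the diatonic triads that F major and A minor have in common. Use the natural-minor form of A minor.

4

Diatonic triads of F major: F (I), Gm (ii), Am (iii), Bb (IV), C (V), Dm (vi), Edim (vii°).
Diatonic triads of A minor (natural minor): Am (i), Bdim (ii°), C (III), Dm (iv), Em (v), F (VI), G (VII).
Matching root and quality in both lists: F, Am, C, Dm.
That gives 4 common triads.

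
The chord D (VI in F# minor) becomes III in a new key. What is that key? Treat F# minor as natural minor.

The numeral III denotes a major triad on scale degree 3. With D on degree 3, the tonic of the new key is B.
Degree 3 carries a major triad in natural-minor keys, so the destination is B minor.
Check: the diatonic triads of B minor (natural minor) are Bm (i), C#dim (ii°), D (III), Em (iv), F#m (v), G (VI), A (VII) — D is indeed III.

B minor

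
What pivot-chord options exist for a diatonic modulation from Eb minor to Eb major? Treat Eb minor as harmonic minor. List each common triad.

Bb, Ddim

Triads in Eb minor (harmonic minor): Ebm (i), Fdim (ii°), Gbaug (III+), Abm (iv), Bb (V), Cb (VI), Ddim (vii°).
Triads in Eb major: Eb (I), Fm (ii), Gm (iii), Ab (IV), Bb (V), Cm (vi), Ddim (vii°).
Shared triads with their functions: Bb (V in Eb minor, V in Eb major); Ddim (vii° in Eb minor, vii° in Eb major).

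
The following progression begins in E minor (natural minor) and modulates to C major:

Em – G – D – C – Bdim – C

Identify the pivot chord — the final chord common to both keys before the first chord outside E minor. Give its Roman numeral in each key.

C — VI in E minor, I in C major

Chords diatonic to E minor: Em, F#dim, G, Am, Bm, C, D.
Reading the progression, the first chord not in that set is Bdim, so the modulation leaves E minor there.
The chord immediately before Bdim is C, which is diatonic to both keys: VI in E minor and I in C major.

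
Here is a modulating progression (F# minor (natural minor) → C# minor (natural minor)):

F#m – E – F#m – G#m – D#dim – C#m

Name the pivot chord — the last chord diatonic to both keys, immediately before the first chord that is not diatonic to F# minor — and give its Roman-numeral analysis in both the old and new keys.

F#m — i in F# minor, iv in C# minor

Chords diatonic to F# minor: F#m, G#dim, A, Bm, C#m, D, E.
Reading the progression, the first chord not in that set is G#m, so the modulation leaves F# minor there.
The chord immediately before G#m is F#m, which is diatonic to both keys: i in F# minor and iv in C# minor.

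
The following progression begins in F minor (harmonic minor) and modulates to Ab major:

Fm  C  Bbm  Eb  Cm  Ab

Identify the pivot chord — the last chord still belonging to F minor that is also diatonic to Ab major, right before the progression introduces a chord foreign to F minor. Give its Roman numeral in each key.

Bbm — iv in F minor, ii in Ab major

Chords diatonic to F minor: Fm, Gdim, Abaug, Bbm, C, Db, Edim.
Reading the progression, the first chord not in that set is Eb, so the modulation leaves F minor there.
The chord immediately before Eb is Bbm, which is diatonic to both keys: iv in F minor and ii in Ab major.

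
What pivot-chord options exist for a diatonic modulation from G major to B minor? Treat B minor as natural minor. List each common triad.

G, Bm, D, Em

Triads in G major: G major (I), A minor (ii), B minor (iii), C major (IV), D major (V), E minor (vi), F♯ diminished (vii°).
Triads in B minor (natural minor): B minor (i), C♯ diminished (ii°), D major (III), E minor (iv), F♯ minor (v), G major (VI), A major (VII).
Shared triads with their functions: G major (I in G major, VI in B minor); B minor (iii in G major, i in B minor); D major (V in G major, III in B minor); E minor (vi in G major, iv in B minor).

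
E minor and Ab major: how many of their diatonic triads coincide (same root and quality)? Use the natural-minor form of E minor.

0

Diatonic triads of E minor (natural minor): Em (i), F#dim (ii°), G (III), Am (iv), Bm (v), C (VI), D (VII).
Diatonic triads of Ab major: Ab (I), Bbm (ii), Cm (iii), Db (IV), Eb (V), Fm (vi), Gdim (vii°).
No triad has the same root and quality in both keys.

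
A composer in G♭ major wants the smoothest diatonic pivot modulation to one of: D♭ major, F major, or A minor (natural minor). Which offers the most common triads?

D♭ major

Triads of G♭ major: G♭ major (I), A♭ minor (ii), B♭ minor (iii), C♭ major (IV), D♭ major (V), E♭ minor (vi), F diminished (vii°).
D♭ major shares 4: G♭, B♭m, D♭, E♭m.
F major shares 0: none.
A minor (natural minor) shares 0: none.
The most common triads (4) are shared with D♭ major.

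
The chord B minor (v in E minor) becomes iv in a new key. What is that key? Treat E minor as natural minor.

F# minor

The numeral iv denotes a minor triad on scale degree 4. With B on degree 4, the tonic of the new key is F#.
Degree 4 carries a minor triad in minor keys, so the destination is F# minor.
Check: the diatonic triads of F# minor (natural minor) are F#m (i), G#dim (ii°), A (III), Bm (iv), C#m (v), D (VI), E (VII) — B minor is indeed iv.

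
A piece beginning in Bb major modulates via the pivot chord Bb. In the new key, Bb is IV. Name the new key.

F major

The numeral IV denotes a major triad on scale degree 4. With Bb on degree 4, the tonic of the new key is F.
Degree 4 carries a major triad in major keys, so the destination is F major.
Check: the diatonic triads of F major are F (I), Gm (ii), Am (iii), Bb (IV), C (V), Dm (vi), Edim (vii°) — Bb is indeed IV.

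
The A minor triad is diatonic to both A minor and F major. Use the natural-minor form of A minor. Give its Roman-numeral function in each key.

i in A minor; iii in F major

The scale of A minor (natural minor) is A B C D E F G; A is degree 1, and the triad built there (A-C-E) is minor, so it is i.
The scale of F major is F G A Bb C D E; A is degree 3, and the triad built there (A-C-E) is minor, so it is iii.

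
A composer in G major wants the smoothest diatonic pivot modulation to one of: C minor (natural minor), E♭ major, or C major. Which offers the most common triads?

Triads of G major: G major (I), A minor (ii), B minor (iii), C major (IV), D major (V), E minor (vi), F♯ diminished (vii°).
C minor (natural minor) shares 0: none.
E♭ major shares 0: none.
C major shares 4: G, Am, C, Em.
The most common triads (4) are shared with C major.

C major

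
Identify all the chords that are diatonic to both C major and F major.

Triads in C major: C (I), Dm (ii), Em (iii), F (IV), G (V), Am (vi), Bdim (vii°).
Triads in F major: F (I), Gm (ii), Am (iii), Bb (IV), C (V), Dm (vi), Edim (vii°).
Shared triads with their functions: C (I in C major, V in F major); Dm (ii in C major, vi in F major); F (IV in C major, I in F major); Am (vi in C major, iii in F major).

C, Dm, F, Am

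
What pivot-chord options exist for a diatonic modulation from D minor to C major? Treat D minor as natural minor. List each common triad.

Dm, F, Am, C

Triads in D minor (natural minor): Dm (i), Edim (ii°), F (III), Gm (iv), Am (v), B♭ (VI), C (VII).
Triads in C major: C (I), Dm (ii), Em (iii), F (IV), G (V), Am (vi), Bdim (vii°).
Shared triads with their functions: Dm (i in D minor, ii in C major); F (III in D minor, IV in C major); Am (v in D minor, vi in C major); C (VII in D minor, I in C major).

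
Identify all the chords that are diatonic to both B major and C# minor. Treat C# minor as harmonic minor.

C#m

Triads in B major: B (I), C#m (ii), D#m (iii), E (IV), F# (V), G#m (vi), A#dim (vii°).
Triads in C# minor (harmonic minor): C#m (i), D#dim (ii°), Eaug (III+), F#m (iv), G# (V), A (VI), B#dim (vii°).
Shared triads with their functions: C#m (ii in B major, i in C# minor).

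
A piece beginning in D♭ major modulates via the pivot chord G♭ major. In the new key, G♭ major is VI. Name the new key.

The numeral VI denotes a major triad on scale degree 6. With G♭ on degree 6, the tonic of the new key is B♭.
Degree 6 carries a major triad in minor keys, so the destination is B♭ minor.
Check: the diatonic triads of B♭ minor (natural minor) are B♭m (i), Cdim (ii°), D♭ (III), E♭m (iv), Fm (v), G♭ (VI), A♭ (VII) — G♭ major is indeed VI.

B♭ minor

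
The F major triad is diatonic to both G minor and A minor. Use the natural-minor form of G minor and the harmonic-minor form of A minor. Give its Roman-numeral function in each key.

The scale of G minor (natural minor) is G A B♭ C D E♭ F; F is degree 7, and the triad built there (F-A-C) is major, so it is VII.
The scale of A minor (harmonic minor) is A B C D E F G♯; F is degree 6, and the triad built there (F-A-C) is major, so it is VI.

VII in G minor; VI in A minor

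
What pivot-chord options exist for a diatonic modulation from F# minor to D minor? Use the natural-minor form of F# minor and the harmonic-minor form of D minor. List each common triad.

A

Triads in F# minor (natural minor): F# minor (i), G# diminished (ii°), A major (III), B minor (iv), C# minor (v), D major (VI), E major (VII).
Triads in D minor (harmonic minor): D minor (i), E diminished (ii°), F augmented (III+), G minor (iv), A major (V), Bb major (VI), C# diminished (vii°).
Shared triads with their functions: A major (III in F# minor, V in D minor).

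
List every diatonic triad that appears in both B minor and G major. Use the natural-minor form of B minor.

Triads in B minor (natural minor): B minor (i), C# diminished (ii°), D major (III), E minor (iv), F# minor (v), G major (VI), A major (VII).
Triads in G major: G major (I), A minor (ii), B minor (iii), C major (IV), D major (V), E minor (vi), F# diminished (vii°).
Shared triads with their functions: B minor (i in B minor, iii in G major); D major (III in B minor, V in G major); E minor (iv in B minor, vi in G major); G major (VI in B minor, I in G major).

Bm, D, Em, G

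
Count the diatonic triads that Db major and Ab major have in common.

4

Diatonic triads of Db major: Db (I), Ebm (ii), Fm (iii), Gb (IV), Ab (V), Bbm (vi), Cdim (vii°).
Diatonic triads of Ab major: Ab (I), Bbm (ii), Cm (iii), Db (IV), Eb (V), Fm (vi), Gdim (vii°).
Matching root and quality in both lists: Db, Fm, Ab, Bbm.
That gives 4 common triads.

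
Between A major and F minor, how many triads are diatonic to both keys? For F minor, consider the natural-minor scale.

Diatonic triads of A major: A (I), Bm (ii), C♯m (iii), D (IV), E (V), F♯m (vi), G♯dim (vii°).
Diatonic triads of F minor (natural minor): Fm (i), Gdim (ii°), A♭ (III), B♭m (iv), Cm (v), D♭ (VI), E♭ (VII).
No triad has the same root and quality in both keys.

0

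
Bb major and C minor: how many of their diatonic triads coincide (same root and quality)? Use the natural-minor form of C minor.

4

Diatonic triads of Bb major: Bb major (I), C minor (ii), D minor (iii), Eb major (IV), F major (V), G minor (vi), A diminished (vii°).
Diatonic triads of C minor (natural minor): C minor (i), D diminished (ii°), Eb major (III), F minor (iv), G minor (v), Ab major (VI), Bb major (VII).
Matching root and quality in both lists: Bb major, C minor, Eb major, G minor.
That gives 4 common triads.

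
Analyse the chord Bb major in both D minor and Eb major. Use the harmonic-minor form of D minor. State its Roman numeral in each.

VI in D minor; V in Eb major

The scale of D minor (harmonic minor) is D E F G A Bb C#; Bb is degree 6, and the triad built there (Bb-D-F) is major, so it is VI.
The scale of Eb major is Eb F G Ab Bb C D; Bb is degree 5, and the triad built there (Bb-D-F) is major, so it is V.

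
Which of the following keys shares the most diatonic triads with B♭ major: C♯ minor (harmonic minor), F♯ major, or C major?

Triads of B♭ major: B♭ major (I), C minor (ii), D minor (iii), E♭ major (IV), F major (V), G minor (vi), A diminished (vii°).
C♯ minor (harmonic minor) shares 0: none.
F♯ major shares 0: none.
C major shares 2: Dm, F.
The most common triads (2) are shared with C major.

C major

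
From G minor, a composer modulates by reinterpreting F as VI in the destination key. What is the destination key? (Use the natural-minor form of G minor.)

The numeral VI denotes a major triad on scale degree 6. With F on degree 6, the tonic of the new key is A.
Degree 6 carries a major triad in minor keys, so the destination is A minor.
Check: the diatonic triads of A minor (natural minor) are Am (i), Bdim (ii°), C (III), Dm (iv), Em (v), F (VI), G (VII) — F is indeed VI.

A minor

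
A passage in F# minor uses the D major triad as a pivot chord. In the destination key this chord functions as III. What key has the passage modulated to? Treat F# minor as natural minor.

The numeral III denotes a major triad on scale degree 3. With D on degree 3, the tonic of the new key is B.
Degree 3 carries a major triad in natural-minor keys, so the destination is B minor.
Check: the diatonic triads of B minor (natural minor) are Bm (i), C#dim (ii°), D (III), Em (iv), F#m (v), G (VI), A (VII) — D major is indeed III.

B minor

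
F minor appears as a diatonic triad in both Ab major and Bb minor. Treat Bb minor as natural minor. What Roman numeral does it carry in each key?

The scale of Ab major is Ab Bb C Db Eb F G; F is degree 6, and the triad built there (F-Ab-C) is minor, so it is vi.
The scale of Bb minor (natural minor) is Bb C Db Eb F Gb Ab; F is degree 5, and the triad built there (F-Ab-C) is minor, so it is v.

vi in Ab major; v in Bb minor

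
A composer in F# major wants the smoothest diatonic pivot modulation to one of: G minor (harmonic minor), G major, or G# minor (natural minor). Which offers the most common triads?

Triads of F# major: F# major (I), G# minor (ii), A# minor (iii), B major (IV), C# major (V), D# minor (vi), E# diminished (vii°).
G minor (harmonic minor) shares 0: none.
G major shares 0: none.
G# minor (natural minor) shares 4: F#, G#m, B, D#m.
The most common triads (4) are shared with G# minor.

G# minor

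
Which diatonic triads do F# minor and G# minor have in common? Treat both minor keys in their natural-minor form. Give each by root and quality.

Triads in F# minor (natural minor): F# minor (i), G# diminished (ii°), A major (III), B minor (iv), C# minor (v), D major (VI), E major (VII).
Triads in G# minor (natural minor): G# minor (i), A# diminished (ii°), B major (III), C# minor (iv), D# minor (v), E major (VI), F# major (VII).
Shared triads with their functions: C# minor (v in F# minor, iv in G# minor); E major (VII in F# minor, VI in G# minor).

C#m, E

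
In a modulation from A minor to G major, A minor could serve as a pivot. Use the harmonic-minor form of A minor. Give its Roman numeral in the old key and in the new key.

i in A minor; ii in G major

The scale of A minor (harmonic minor) is A B C D E F G♯; A is degree 1, and the triad built there (A-C-E) is minor, so it is i.
The scale of G major is G A B C D E F♯; A is degree 2, and the triad built there (A-C-E) is minor, so it is ii.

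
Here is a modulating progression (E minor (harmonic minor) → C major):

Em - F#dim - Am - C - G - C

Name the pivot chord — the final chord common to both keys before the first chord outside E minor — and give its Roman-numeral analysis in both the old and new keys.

Chords diatonic to E minor: Em, F#dim, Gaug, Am, B, C, D#dim.
Reading the progression, the first chord not in that set is G, so the modulation leaves E minor there.
The chord immediately before G is C, which is diatonic to both keys: VI in E minor and I in C major.

C — VI in E minor, I in C major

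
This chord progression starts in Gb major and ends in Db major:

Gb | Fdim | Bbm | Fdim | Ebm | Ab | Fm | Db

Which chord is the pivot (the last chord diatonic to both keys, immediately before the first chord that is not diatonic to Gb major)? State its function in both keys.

Ebm — vi in Gb major, ii in Db major

Chords diatonic to Gb major: Gb, Abm, Bbm, Cb, Db, Ebm, Fdim.
Reading the progression, the first chord not in that set is Ab, so the modulation leaves Gb major there.
The chord immediately before Ab is Ebm, which is diatonic to both keys: vi in Gb major and ii in Db major.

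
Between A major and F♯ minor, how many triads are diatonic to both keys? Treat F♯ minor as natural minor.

Diatonic triads of A major: A (I), Bm (ii), C♯m (iii), D (IV), E (V), F♯m (vi), G♯dim (vii°).
Diatonic triads of F♯ minor (natural minor): F♯m (i), G♯dim (ii°), A (III), Bm (iv), C♯m (v), D (VI), E (VII).
Matching root and quality in both lists: A, Bm, C♯m, D, E, F♯m, G♯dim.
That gives 7 common triads.

7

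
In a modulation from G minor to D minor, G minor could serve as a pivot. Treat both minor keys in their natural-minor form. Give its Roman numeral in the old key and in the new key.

i in G minor; iv in D minor

The scale of G minor (natural minor) is G A Bb C D Eb F; G is degree 1, and the triad built there (G-Bb-D) is minor, so it is i.
The scale of D minor (natural minor) is D E F G A Bb C; G is degree 4, and the triad built there (G-Bb-D) is minor, so it is iv.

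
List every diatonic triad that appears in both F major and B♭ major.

F, Gm, B♭, Dm

Triads in F major: F major (I), G minor (ii), A minor (iii), B♭ major (IV), C major (V), D minor (vi), E diminished (vii°).
Triads in B♭ major: B♭ major (I), C minor (ii), D minor (iii), E♭ major (IV), F major (V), G minor (vi), A diminished (vii°).
Shared triads with their functions: F major (I in F major, V in B♭ major); G minor (ii in F major, vi in B♭ major); B♭ major (IV in F major, I in B♭ major); D minor (vi in F major, iii in B♭ major).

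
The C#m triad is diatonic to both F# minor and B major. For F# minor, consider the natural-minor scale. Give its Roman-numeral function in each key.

v in F# minor; ii in B major

The scale of F# minor (natural minor) is F# G# A B C# D E; C# is degree 5, and the triad built there (C#-E-G#) is minor, so it is v.
The scale of B major is B C# D# E F# G# A#; C# is degree 2, and the triad built there (C#-E-G#) is minor, so it is ii.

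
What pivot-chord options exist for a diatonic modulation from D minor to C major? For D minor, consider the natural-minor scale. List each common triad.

Dm, F, Am, C

Triads in D minor (natural minor): Dm (i), Edim (ii°), F (III), Gm (iv), Am (v), Bb (VI), C (VII).
Triads in C major: C (I), Dm (ii), Em (iii), F (IV), G (V), Am (vi), Bdim (vii°).
Shared triads with their functions: Dm (i in D minor, ii in C major); F (III in D minor, IV in C major); Am (v in D minor, vi in C major); C (VII in D minor, I in C major).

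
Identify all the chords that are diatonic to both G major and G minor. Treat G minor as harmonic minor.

Triads in G major: G major (I), A minor (ii), B minor (iii), C major (IV), D major (V), E minor (vi), F# diminished (vii°).
Triads in G minor (harmonic minor): G minor (i), A diminished (ii°), Bb augmented (III+), C minor (iv), D major (V), Eb major (VI), F# diminished (vii°).
Shared triads with their functions: D major (V in G major, V in G minor); F# diminished (vii° in G major, vii° in G minor).

D, F#dim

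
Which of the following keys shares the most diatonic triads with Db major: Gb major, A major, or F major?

Triads of Db major: Db major (I), Eb minor (ii), F minor (iii), Gb major (IV), Ab major (V), Bb minor (vi), C diminished (vii°).
Gb major shares 4: Db, Ebm, Gb, Bbm.
A major shares 0: none.
F major shares 0: none.
The most common triads (4) are shared with Gb major.

Gb major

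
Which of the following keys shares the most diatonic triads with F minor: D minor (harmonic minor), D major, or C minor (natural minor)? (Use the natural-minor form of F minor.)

Triads of F minor (natural minor): F minor (i), G diminished (ii°), Ab major (III), Bb minor (iv), C minor (v), Db major (VI), Eb major (VII).
D minor (harmonic minor) shares 0: none.
D major shares 0: none.
C minor (natural minor) shares 4: Fm, Ab, Cm, Eb.
The most common triads (4) are shared with C minor.

C minor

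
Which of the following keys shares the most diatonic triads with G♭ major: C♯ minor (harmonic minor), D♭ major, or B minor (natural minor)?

D♭ major

Triads of G♭ major: G♭ major (I), A♭ minor (ii), B♭ minor (iii), C♭ major (IV), D♭ major (V), E♭ minor (vi), F diminished (vii°).
C♯ minor (harmonic minor) shares 0: none.
D♭ major shares 4: G♭, B♭m, D♭, E♭m.
B minor (natural minor) shares 0: none.
The most common triads (4) are shared with D♭ major.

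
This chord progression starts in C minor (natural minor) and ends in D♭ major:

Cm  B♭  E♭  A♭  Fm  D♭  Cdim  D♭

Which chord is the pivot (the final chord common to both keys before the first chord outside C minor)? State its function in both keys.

Chords diatonic to C minor: Cm, Ddim, E♭, Fm, Gm, A♭, B♭.
Reading the progression, the first chord not in that set is D♭, so the modulation leaves C minor there.
The chord immediately before D♭ is Fm, which is diatonic to both keys: iv in C minor and iii in D♭ major.

Fm — iv in C minor, iii in D♭ major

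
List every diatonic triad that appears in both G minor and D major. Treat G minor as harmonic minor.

D

Triads in G minor (harmonic minor): G minor (i), A diminished (ii°), Bb augmented (III+), C minor (iv), D major (V), Eb major (VI), F# diminished (vii°).
Triads in D major: D major (I), E minor (ii), F# minor (iii), G major (IV), A major (V), B minor (vi), C# diminished (vii°).
Shared triads with their functions: D major (V in G minor, I in D major).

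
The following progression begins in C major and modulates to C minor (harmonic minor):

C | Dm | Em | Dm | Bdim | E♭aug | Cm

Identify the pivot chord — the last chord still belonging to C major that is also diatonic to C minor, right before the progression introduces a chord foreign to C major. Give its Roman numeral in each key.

Chords diatonic to C major: C, Dm, Em, F, G, Am, Bdim.
Reading the progression, the first chord not in that set is E♭aug, so the modulation leaves C major there.
The chord immediately before E♭aug is Bdim, which is diatonic to both keys: vii° in C major and vii° in C minor.

Bdim — vii° in C major, vii° in C minor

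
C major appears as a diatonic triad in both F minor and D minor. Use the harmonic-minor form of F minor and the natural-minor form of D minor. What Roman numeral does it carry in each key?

The scale of F minor (harmonic minor) is F G Ab Bb C Db E; C is degree 5, and the triad built there (C-E-G) is major, so it is V.
The scale of D minor (natural minor) is D E F G A Bb C; C is degree 7, and the triad built there (C-E-G) is major, so it is VII.

V in F minor; VII in D minor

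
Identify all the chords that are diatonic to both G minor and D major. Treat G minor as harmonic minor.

Triads in G minor (harmonic minor): Gm (i), Adim (ii°), B♭aug (III+), Cm (iv), D (V), E♭ (VI), F♯dim (vii°).
Triads in D major: D (I), Em (ii), F♯m (iii), G (IV), A (V), Bm (vi), C♯dim (vii°).
Shared triads with their functions: D (V in G minor, I in D major).

D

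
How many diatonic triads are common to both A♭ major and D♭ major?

4

Diatonic triads of A♭ major: A♭ (I), B♭m (ii), Cm (iii), D♭ (IV), E♭ (V), Fm (vi), Gdim (vii°).
Diatonic triads of D♭ major: D♭ (I), E♭m (ii), Fm (iii), G♭ (IV), A♭ (V), B♭m (vi), Cdim (vii°).
Matching root and quality in both lists: A♭, B♭m, D♭, Fm.
That gives 4 common triads.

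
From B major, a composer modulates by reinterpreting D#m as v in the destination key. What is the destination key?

G# minor

The numeral v denotes a minor triad on scale degree 5. With D# on degree 5, the tonic of the new key is G#.
Degree 5 carries a minor triad in natural-minor keys, so the destination is G# minor.
Check: the diatonic triads of G# minor (natural minor) are G#m (i), A#dim (ii°), B (III), C#m (iv), D#m (v), E (VI), F# (VII) — D#m is indeed v.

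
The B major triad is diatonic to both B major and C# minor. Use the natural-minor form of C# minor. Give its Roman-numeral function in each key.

The scale of B major is B C# D# E F# G# A#; B is degree 1, and the triad built there (B-D#-F#) is major, so it is I.
The scale of C# minor (natural minor) is C# D# E F# G# A B; B is degree 7, and the triad built there (B-D#-F#) is major, so it is VII.

I in B major; VII in C# minor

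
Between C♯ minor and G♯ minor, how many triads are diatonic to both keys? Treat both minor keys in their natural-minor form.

4

Diatonic triads of C♯ minor (natural minor): C♯m (i), D♯dim (ii°), E (III), F♯m (iv), G♯m (v), A (VI), B (VII).
Diatonic triads of G♯ minor (natural minor): G♯m (i), A♯dim (ii°), B (III), C♯m (iv), D♯m (v), E (VI), F♯ (VII).
Matching root and quality in both lists: C♯m, E, G♯m, B.
That gives 4 common triads.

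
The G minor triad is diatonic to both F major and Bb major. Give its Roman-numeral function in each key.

The scale of F major is F G A Bb C D E; G is degree 2, and the triad built there (G-Bb-D) is minor, so it is ii.
The scale of Bb major is Bb C D Eb F G A; G is degree 6, and the triad built there (G-Bb-D) is minor, so it is vi.

ii in F major; vi in Bb major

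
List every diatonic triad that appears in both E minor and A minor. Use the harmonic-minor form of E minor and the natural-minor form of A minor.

Em, Am, C

Triads in E minor (harmonic minor): E minor (i), F♯ diminished (ii°), G augmented (III+), A minor (iv), B major (V), C major (VI), D♯ diminished (vii°).
Triads in A minor (natural minor): A minor (i), B diminished (ii°), C major (III), D minor (iv), E minor (v), F major (VI), G major (VII).
Shared triads with their functions: E minor (i in E minor, v in A minor); A minor (iv in E minor, i in A minor); C major (VI in E minor, III in A minor).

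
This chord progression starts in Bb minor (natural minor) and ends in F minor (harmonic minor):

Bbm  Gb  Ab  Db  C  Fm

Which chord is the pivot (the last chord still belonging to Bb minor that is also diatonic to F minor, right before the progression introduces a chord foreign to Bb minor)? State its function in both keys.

Chords diatonic to Bb minor: Bbm, Cdim, Db, Ebm, Fm, Gb, Ab.
Reading the progression, the first chord not in that set is C, so the modulation leaves Bb minor there.
The chord immediately before C is Db, which is diatonic to both keys: III in Bb minor and VI in F minor.

Db — III in Bb minor, VI in F minor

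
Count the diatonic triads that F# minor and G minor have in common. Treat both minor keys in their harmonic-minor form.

Diatonic triads of F# minor (harmonic minor): F#m (i), G#dim (ii°), Aaug (III+), Bm (iv), C# (V), D (VI), E#dim (vii°).
Diatonic triads of G minor (harmonic minor): Gm (i), Adim (ii°), Bbaug (III+), Cm (iv), D (V), Eb (VI), F#dim (vii°).
Matching root and quality in both lists: D.
That gives 1 common triad.

1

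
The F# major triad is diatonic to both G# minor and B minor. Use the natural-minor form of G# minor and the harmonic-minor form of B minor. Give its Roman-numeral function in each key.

The scale of G# minor (natural minor) is G# A# B C# D# E F#; F# is degree 7, and the triad built there (F#-A#-C#) is major, so it is VII.
The scale of B minor (harmonic minor) is B C# D E F# G A#; F# is degree 5, and the triad built there (F#-A#-C#) is major, so it is V.

VII in G# minor; V in B minor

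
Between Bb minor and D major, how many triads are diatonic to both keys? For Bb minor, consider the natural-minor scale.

Diatonic triads of Bb minor (natural minor): Bb minor (i), C diminished (ii°), Db major (III), Eb minor (iv), F minor (v), Gb major (VI), Ab major (VII).
Diatonic triads of D major: D major (I), E minor (ii), F# minor (iii), G major (IV), A major (V), B minor (vi), C# diminished (vii°).
No triad has the same root and quality in both keys.

0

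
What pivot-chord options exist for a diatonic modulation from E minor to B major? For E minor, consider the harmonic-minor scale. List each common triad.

Triads in E minor (harmonic minor): Em (i), F#dim (ii°), Gaug (III+), Am (iv), B (V), C (VI), D#dim (vii°).
Triads in B major: B (I), C#m (ii), D#m (iii), E (IV), F# (V), G#m (vi), A#dim (vii°).
Shared triads with their functions: B (V in E minor, I in B major).

B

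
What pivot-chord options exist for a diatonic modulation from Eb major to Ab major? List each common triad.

Triads in Eb major: Eb major (I), F minor (ii), G minor (iii), Ab major (IV), Bb major (V), C minor (vi), D diminished (vii°).
Triads in Ab major: Ab major (I), Bb minor (ii), C minor (iii), Db major (IV), Eb major (V), F minor (vi), G diminished (vii°).
Shared triads with their functions: Eb major (I in Eb major, V in Ab major); F minor (ii in Eb major, vi in Ab major); Ab major (IV in Eb major, I in Ab major); C minor (vi in Eb major, iii in Ab major).

Eb, Fm, Ab, Cm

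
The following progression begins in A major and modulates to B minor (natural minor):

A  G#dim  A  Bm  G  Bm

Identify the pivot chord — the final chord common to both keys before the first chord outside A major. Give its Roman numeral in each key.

Bm — ii in A major, i in B minor

Chords diatonic to A major: A, Bm, C#m, D, E, F#m, G#dim.
Reading the progression, the first chord not in that set is G, so the modulation leaves A major there.
The chord immediately before G is Bm, which is diatonic to both keys: ii in A major and i in B minor.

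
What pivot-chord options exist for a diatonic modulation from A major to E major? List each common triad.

A, C#m, E, F#m

Triads in A major: A (I), Bm (ii), C#m (iii), D (IV), E (V), F#m (vi), G#dim (vii°).
Triads in E major: E (I), F#m (ii), G#m (iii), A (IV), B (V), C#m (vi), D#dim (vii°).
Shared triads with their functions: A (I in A major, IV in E major); C#m (iii in A major, vi in E major); E (V in A major, I in E major); F#m (vi in A major, ii in E major).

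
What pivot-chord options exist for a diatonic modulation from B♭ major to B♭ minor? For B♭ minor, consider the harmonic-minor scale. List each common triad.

Triads in B♭ major: B♭ (I), Cm (ii), Dm (iii), E♭ (IV), F (V), Gm (vi), Adim (vii°).
Triads in B♭ minor (harmonic minor): B♭m (i), Cdim (ii°), D♭aug (III+), E♭m (iv), F (V), G♭ (VI), Adim (vii°).
Shared triads with their functions: F (V in B♭ major, V in B♭ minor); Adim (vii° in B♭ major, vii° in B♭ minor).

F, Adim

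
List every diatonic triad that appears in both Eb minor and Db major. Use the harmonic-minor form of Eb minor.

Ebm

Triads in Eb minor (harmonic minor): Eb minor (i), F diminished (ii°), Gb augmented (III+), Ab minor (iv), Bb major (V), Cb major (VI), D diminished (vii°).
Triads in Db major: Db major (I), Eb minor (ii), F minor (iii), Gb major (IV), Ab major (V), Bb minor (vi), C diminished (vii°).
Shared triads with their functions: Eb minor (i in Eb minor, ii in Db major).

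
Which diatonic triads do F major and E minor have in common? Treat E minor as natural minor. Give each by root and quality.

Triads in F major: F (I), Gm (ii), Am (iii), B♭ (IV), C (V), Dm (vi), Edim (vii°).
Triads in E minor (natural minor): Em (i), F♯dim (ii°), G (III), Am (iv), Bm (v), C (VI), D (VII).
Shared triads with their functions: Am (iii in F major, iv in E minor); C (V in F major, VI in E minor).

Am, C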